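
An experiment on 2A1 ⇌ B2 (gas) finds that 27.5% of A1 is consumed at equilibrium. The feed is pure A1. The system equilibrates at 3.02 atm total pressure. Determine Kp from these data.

Let X = conversion of A1 (basis 1 mol A1); extent of reaction ξ = 0.5X.
Moles: n_A1 = 1 − X; n_B2 = 0.5X.
Summing: n_T = 1 − 0.5X.
At X = 0.275: n_A1 = 0.725, n_B2 = 0.138, n_T = 0.863.
p_i = (n_i/n_T)·P. Kp = p_B2 / (p_A1^2) = 0.0747 atm^-1.

Kp = 0.0747 atm^-1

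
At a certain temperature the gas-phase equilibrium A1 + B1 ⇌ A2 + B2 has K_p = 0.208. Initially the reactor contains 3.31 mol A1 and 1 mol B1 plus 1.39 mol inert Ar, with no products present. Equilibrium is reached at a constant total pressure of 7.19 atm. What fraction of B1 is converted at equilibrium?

X = 0.525

Take 1 mol B1 as basis and let X be its fractional conversion, so ξ = X.
Mole table: n_A1 = 3.31 − X; n_B1 = 1 − X; n_A2 = X; n_B2 = X; n_I = 1.39 (inert).
Since Δν = 0, n_T = 5.7 throughout.
With p_i = (n_i/n_T)P, K_p = p_A2 p_B2 / (p_A1 p_B1).
Equating to 0.208 and solving on 0 < X < 1: X = 0.525.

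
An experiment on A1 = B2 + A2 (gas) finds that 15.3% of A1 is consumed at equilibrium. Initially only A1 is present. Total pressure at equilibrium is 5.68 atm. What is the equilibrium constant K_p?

Basis: 1 mol A1 initially; let X = conversion of A1. Extent ξ = X.
At extent ξ: n_A1 = 1 − X; n_B2 = X; n_A2 = X.
Summing: n_T = 1 + X.
At X = 0.153: n_A1 = 0.847, n_B2 = 0.153, n_A2 = 0.153, n_T = 1.15.
p_i = (n_i/n_T)·P. K_p = p_B2 p_A2 / (p_A1) = 0.136 atm.

K_p = 0.136 atm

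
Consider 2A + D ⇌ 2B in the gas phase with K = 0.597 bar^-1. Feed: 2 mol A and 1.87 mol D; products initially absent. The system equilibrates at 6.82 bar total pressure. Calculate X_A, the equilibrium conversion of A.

X = 0.559

Let X = conversion of A (basis 2 mol A); extent of reaction ξ = X.
At extent ξ: n_A = 2 − 2X; n_D = 1.87 − X; n_B = 2X.
Summing: n_T = 3.87 − X.
y_i = n_i/n_T, p_i = y_i·P. K = p_B^2 / (p_A^2 p_D).
Substituting and setting equal to 0.597 bar^-1 gives a polynomial in X; the root in (0,1) is X = 0.559.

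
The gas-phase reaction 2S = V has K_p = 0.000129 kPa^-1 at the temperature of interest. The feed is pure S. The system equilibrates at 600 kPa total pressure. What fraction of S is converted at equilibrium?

X = 0.126

Let X = conversion of S (basis 1 mol S); extent of reaction ξ = 0.5X.
Moles: n_S = 1 − X; n_V = 0.5X.
Summing: n_T = 1 − 0.5X.
Mole fractions y_i = n_i/n_T; K_p = p_V / (p_S^2) with p_i = y_i·P.
Substituting and setting equal to 0.000129 kPa^-1 gives a polynomial in X; the root in (0,1) is X = 0.126.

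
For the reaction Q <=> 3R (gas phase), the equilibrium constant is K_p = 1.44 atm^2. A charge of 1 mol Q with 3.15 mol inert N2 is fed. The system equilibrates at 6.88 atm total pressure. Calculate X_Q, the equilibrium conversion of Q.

Take 1 mol Q as basis and let X be its fractional conversion, so ξ = X.
Mole table: n_Q = 1 − X; n_R = 3X; n_I = 3.15 (inert).
Summing: n_T = 4.15 + 2X.
Mole fractions y_i = n_i/n_T; K_p = p_R^3 / (p_Q) with p_i = y_i·P.
Equating to 1.44 atm^2 and solving on 0 < X < 1: X = 0.263.

X = 0.263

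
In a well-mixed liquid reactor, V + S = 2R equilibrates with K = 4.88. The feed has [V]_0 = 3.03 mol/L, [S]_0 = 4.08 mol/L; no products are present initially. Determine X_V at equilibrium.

Let X = conversion of V; extent ξ = 3.03·X mol/L.
Concentrations: [V] = 3.03 − 3.03X; [S] = 4.08 − 3.03X; [R] = 6.06X.
K = [R]^2 / ([V] [S]).
Equating to 4.88: the physical root is X = 0.602.

X = 0.602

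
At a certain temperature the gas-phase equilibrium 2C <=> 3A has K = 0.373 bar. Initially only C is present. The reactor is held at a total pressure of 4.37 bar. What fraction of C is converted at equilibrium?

Take 1 mol C as basis and let X be its fractional conversion, so ξ = 0.5X.
Mole table: n_C = 1 − X; n_A = 1.5X.
Summing: n_T = 1 + 0.5X.
Mole fractions y_i = n_i/n_T; K = p_A^3 / (p_C^2) with p_i = y_i·P.
This yields a degree-3 equation in X; solving on (0,1), X = 0.252.

X = 0.252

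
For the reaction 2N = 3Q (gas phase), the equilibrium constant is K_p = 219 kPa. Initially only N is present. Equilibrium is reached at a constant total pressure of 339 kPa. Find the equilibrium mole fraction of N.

y_N = 0.474

Let X = conversion of N (basis 1 mol N); extent of reaction ξ = 0.5X.
Mole table: n_N = 1 − X; n_Q = 1.5X.
Total moles n_T = 1 + 0.5X.
Mole fractions y_i = n_i/n_T; K_p = p_Q^3 / (p_N^2) with p_i = y_i·P.
This yields a degree-3 equation in X; solving on (0,1), X = 0.425.
Then n_N = 0.575, n_T = 1.21, so y_N = 0.474.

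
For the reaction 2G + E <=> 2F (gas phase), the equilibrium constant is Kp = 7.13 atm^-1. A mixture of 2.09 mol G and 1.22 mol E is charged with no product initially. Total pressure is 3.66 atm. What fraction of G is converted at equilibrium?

X = 0.691

Let X = conversion of G (basis 2.09 mol G); extent of reaction ξ = 1.04X.
Species balance: n_G = 2.09 − 2.09X; n_E = 1.22 − 1.04X; n_F = 2.09X.
Summing: n_T = 3.31 − 1.04X.
With p_i = (n_i/n_T)P, Kp = p_F^2 / (p_G^2 p_E).
This yields a degree-3 equation in X; solving on (0,1), X = 0.691.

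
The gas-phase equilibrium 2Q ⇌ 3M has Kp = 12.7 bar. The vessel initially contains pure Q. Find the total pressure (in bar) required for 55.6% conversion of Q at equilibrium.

P = 5.52 bar

Basis: 1 mol Q initially; let X = conversion of Q. Extent ξ = 0.5X.
Mole table: n_Q = 1 − X; n_M = 1.5X.
n_T = Σnᵢ = 1 + 0.5X.
Kp = p_M^3 / (p_Q^2) with p_i = (n_i/n_T)·P.
At X = 0.556: the mole-fraction product g(X) = Π y_i^ν_i = 2.303. Since Kp = g(X)·P^{1}, P = (Kp/g)^(1/1) = (12.7/2.303)^(1/1) = 5.52 bar.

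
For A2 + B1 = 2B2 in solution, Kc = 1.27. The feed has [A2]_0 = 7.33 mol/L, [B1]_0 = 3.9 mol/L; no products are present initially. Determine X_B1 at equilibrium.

Let X = conversion of B1; extent ξ = 3.9·X mol/L.
Concentrations: [A2] = 7.33 − 3.9X; [B1] = 3.9 − 3.9X; [B2] = 7.8X.
Kc = [B2]^2 / ([A2] [B1]).
This equals 1.27 at X = 0.480 (the root in 0 < X < 1).

X = 0.480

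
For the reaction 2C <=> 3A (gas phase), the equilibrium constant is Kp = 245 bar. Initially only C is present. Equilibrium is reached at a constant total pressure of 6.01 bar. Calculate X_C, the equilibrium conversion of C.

X = 0.820

Let X = conversion of C (basis 1 mol C); extent of reaction ξ = 0.5X.
At extent ξ: n_C = 1 − X; n_A = 1.5X.
n_T = Σnᵢ = 1 + 0.5X.
Mole fractions y_i = n_i/n_T; Kp = p_A^3 / (p_C^2) with p_i = y_i·P.
This yields a degree-3 equation in X; solving on (0,1), X = 0.820.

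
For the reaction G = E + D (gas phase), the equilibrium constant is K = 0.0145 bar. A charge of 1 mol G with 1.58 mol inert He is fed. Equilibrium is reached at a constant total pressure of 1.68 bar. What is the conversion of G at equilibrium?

X = 0.142

Take 1 mol G as basis and let X be its fractional conversion, so ξ = X.
Species balance: n_G = 1 − X; n_E = X; n_D = X; n_I = 1.58 (inert).
Total moles n_T = 2.58 + X.
Mole fractions y_i = n_i/n_T; K = p_E p_D / (p_G) with p_i = y_i·P.
Equating to 0.0145 bar and solving on 0 < X < 1: X = 0.142.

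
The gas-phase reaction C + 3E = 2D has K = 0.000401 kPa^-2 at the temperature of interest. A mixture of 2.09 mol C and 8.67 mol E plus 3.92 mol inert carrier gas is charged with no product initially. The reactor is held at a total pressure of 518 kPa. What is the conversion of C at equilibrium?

X = 0.834

Basis: 2.09 mol C initially; let X = conversion of C. Extent ξ = 2.09X.
Moles: n_C = 2.09 − 2.09X; n_E = 8.67 − 6.27X; n_D = 4.18X; n_I = 3.92 (inert).
Summing: n_T = 14.7 − 4.18X.
With p_i = (n_i/n_T)P, K = p_D^2 / (p_C p_E^3).
This yields a degree-4 equation in X; solving on (0,1), X = 0.834.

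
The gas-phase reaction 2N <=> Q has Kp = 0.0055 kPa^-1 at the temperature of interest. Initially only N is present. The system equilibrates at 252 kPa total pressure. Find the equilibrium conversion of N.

Take 1 mol N as basis and let X be its fractional conversion, so ξ = 0.5X.
Mole table: n_N = 1 − X; n_Q = 0.5X.
Total moles n_T = 1 − 0.5X.
Mole fractions y_i = n_i/n_T; Kp = p_Q / (p_N^2) with p_i = y_i·P.
Setting this equal to 0.0055 kPa^-1 and taking the physical root (0 < X < 1) gives X = 0.609.

X = 0.609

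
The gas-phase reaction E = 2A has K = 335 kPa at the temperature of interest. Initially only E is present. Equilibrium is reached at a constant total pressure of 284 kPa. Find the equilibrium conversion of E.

X = 0.477

Take 1 mol E as basis and let X be its fractional conversion, so ξ = X.
Mole table: n_E = 1 − X; n_A = 2X.
n_T = Σnᵢ = 1 + X.
y_i = n_i/n_T, p_i = y_i·P. K = p_A^2 / (p_E).
This yields a degree-2 equation in X; solving on (0,1), X = 0.477.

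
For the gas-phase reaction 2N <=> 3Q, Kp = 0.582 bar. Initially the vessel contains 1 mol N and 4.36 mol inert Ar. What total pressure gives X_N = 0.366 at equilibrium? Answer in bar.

P = 7.84 bar

Basis: 1 mol N initially; let X = conversion of N. Extent ξ = 0.5X.
Species balance: n_N = 1 − X; n_Q = 1.5X; n_I = 4.36 (inert).
Total moles n_T = 5.36 + 0.5X.
Kp = p_Q^3 / (p_N^2) with p_i = (n_i/n_T)·P.
At X = 0.366: the mole-fraction product g(X) = Π y_i^ν_i = 0.07427. Since Kp = g(X)·P^{1}, P = (Kp/g)^(1/1) = (0.582/0.07427)^(1/1) = 7.84 bar.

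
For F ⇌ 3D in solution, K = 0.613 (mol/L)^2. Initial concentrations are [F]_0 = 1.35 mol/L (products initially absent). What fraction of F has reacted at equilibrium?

Let X = conversion of F; extent ξ = 1.35·X mol/L.
Concentrations: [F] = 1.35 − 1.35X; [D] = 4.05X.
K = [D]^3 / ([F]).
Solving K = 0.613 for X ∈ (0,1): X = 0.214.

X = 0.214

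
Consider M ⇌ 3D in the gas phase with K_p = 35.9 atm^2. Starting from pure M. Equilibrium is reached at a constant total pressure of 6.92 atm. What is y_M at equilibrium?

y_M = 0.356

Let X = conversion of M (basis 1 mol M); extent of reaction ξ = X.
Species balance: n_M = 1 − X; n_D = 3X.
Total moles n_T = 1 + 2X.
Mole fractions y_i = n_i/n_T; K_p = p_D^3 / (p_M) with p_i = y_i·P.
This yields a degree-3 equation in X; solving on (0,1), X = 0.376.
Then n_M = 0.624, n_T = 1.75, so y_M = 0.356.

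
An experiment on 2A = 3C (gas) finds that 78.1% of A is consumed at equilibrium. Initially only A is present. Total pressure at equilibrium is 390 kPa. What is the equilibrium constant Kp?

Take 1 mol A as basis and let X be its fractional conversion, so ξ = 0.5X.
At extent ξ: n_A = 1 − X; n_C = 1.5X.
Summing: n_T = 1 + 0.5X.
At X = 0.781: n_A = 0.219, n_C = 1.17, n_T = 1.39.
p_i = (n_i/n_T)·P. Kp = p_C^3 / (p_A^2) = 9.4e+03 kPa.

Kp = 9.4e+03 kPa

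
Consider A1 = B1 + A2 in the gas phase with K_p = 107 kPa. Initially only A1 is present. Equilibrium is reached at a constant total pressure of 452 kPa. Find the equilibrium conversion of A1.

Take 1 mol A1 as basis and let X be its fractional conversion, so ξ = X.
Mole table: n_A1 = 1 − X; n_B1 = X; n_A2 = X.
n_T = Σnᵢ = 1 + X.
With p_i = (n_i/n_T)P, K_p = p_B1 p_A2 / (p_A1).
Setting this equal to 107 kPa and taking the physical root (0 < X < 1) gives X = 0.438.

X = 0.438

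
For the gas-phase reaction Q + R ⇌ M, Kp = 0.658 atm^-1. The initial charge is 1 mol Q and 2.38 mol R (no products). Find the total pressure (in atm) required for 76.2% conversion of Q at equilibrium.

Take 1 mol Q as basis and let X be its fractional conversion, so ξ = X.
Mole table: n_Q = 1 − X; n_R = 2.38 − X; n_M = X.
Total moles n_T = 3.38 − X.
Kp = p_M / (p_Q p_R) with p_i = (n_i/n_T)·P.
At X = 0.762: the mole-fraction product g(X) = Π y_i^ν_i = 5.18. Since Kp = g(X)·P^{-1}, P = (g/Kp)^(1/1) = (5.18/0.658)^(1/1) = 7.87 atm.

P = 7.87 atm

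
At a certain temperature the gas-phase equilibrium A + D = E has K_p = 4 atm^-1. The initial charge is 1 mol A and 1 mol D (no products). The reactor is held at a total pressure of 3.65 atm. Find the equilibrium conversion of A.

X = 0.747

Basis: 1 mol A initially; let X = conversion of A. Extent ξ = X.
Moles: n_A = 1 − X; n_D = 1 − X; n_E = X.
n_T = Σnᵢ = 2 − X.
Mole fractions y_i = n_i/n_T; K_p = p_E / (p_A p_D) with p_i = y_i·P.
Equating to 4 atm^-1 and solving on 0 < X < 1: X = 0.747.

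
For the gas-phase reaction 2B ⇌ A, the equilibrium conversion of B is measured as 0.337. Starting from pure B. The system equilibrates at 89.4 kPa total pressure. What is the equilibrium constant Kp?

Let X = conversion of B (basis 1 mol B); extent of reaction ξ = 0.5X.
At extent ξ: n_B = 1 − X; n_A = 0.5X.
n_T = Σnᵢ = 1 − 0.5X.
At X = 0.337: n_B = 0.663, n_A = 0.169, n_T = 0.832.
p_i = (n_i/n_T)·P. Kp = p_A / (p_B^2) = 0.00357 kPa^-1.

Kp = 0.00357 kPa^-1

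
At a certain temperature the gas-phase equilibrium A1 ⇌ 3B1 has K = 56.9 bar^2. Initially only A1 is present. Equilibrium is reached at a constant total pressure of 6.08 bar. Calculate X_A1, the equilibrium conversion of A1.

Take 1 mol A1 as basis and let X be its fractional conversion, so ξ = X.
Mole table: n_A1 = 1 − X; n_B1 = 3X.
n_T = Σnᵢ = 1 + 2X.
With p_i = (n_i/n_T)P, K = p_B1^3 / (p_A1).
This yields a degree-3 equation in X; solving on (0,1), X = 0.485.

X = 0.485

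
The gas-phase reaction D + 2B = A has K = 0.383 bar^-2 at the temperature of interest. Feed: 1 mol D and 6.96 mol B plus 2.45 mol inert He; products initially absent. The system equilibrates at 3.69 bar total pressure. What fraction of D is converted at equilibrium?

Let X = conversion of D (basis 1 mol D); extent of reaction ξ = X.
Mole table: n_D = 1 − X; n_B = 6.96 − 2X; n_A = X; n_I = 2.45 (inert).
Summing: n_T = 10.4 − 2X.
y_i = n_i/n_T, p_i = y_i·P. K = p_A / (p_D p_B^2).
Substituting and setting equal to 0.383 bar^-2 gives a polynomial in X; the root in (0,1) is X = 0.667.

X = 0.667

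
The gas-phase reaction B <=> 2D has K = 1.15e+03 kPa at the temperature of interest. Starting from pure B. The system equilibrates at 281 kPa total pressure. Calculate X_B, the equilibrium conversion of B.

Take 1 mol B as basis and let X be its fractional conversion, so ξ = X.
Mole table: n_B = 1 − X; n_D = 2X.
Summing: n_T = 1 + X.
y_i = n_i/n_T, p_i = y_i·P. K = p_D^2 / (p_B).
Equating to 1.15e+03 kPa and solving on 0 < X < 1: X = 0.711.

X = 0.711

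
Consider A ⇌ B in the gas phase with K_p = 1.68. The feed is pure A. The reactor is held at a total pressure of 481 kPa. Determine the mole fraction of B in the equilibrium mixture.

Take 1 mol A as basis and let X be its fractional conversion, so ξ = X.
Mole table: n_A = 1 − X; n_B = X.
Since Δν = 0, n_T = 1 throughout.
With p_i = (n_i/n_T)P, K_p = p_B / (p_A).
Setting this equal to 1.68 and taking the physical root (0 < X < 1) gives X = 0.627.
Then n_B = 0.627, n_T = 1, so y_B = 0.627.

y_B = 0.627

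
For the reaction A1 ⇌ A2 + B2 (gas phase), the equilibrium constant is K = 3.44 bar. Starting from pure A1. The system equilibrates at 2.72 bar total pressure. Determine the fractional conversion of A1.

Basis: 1 mol A1 initially; let X = conversion of A1. Extent ξ = X.
Mole table: n_A1 = 1 − X; n_A2 = X; n_B2 = X.
Total moles n_T = 1 + X.
With p_i = (n_i/n_T)P, K = p_A2 p_B2 / (p_A1).
Equating to 3.44 bar and solving on 0 < X < 1: X = 0.747.

X = 0.747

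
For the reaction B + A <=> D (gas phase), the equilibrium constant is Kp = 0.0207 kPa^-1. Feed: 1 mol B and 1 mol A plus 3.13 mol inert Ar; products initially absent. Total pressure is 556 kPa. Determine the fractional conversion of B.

Take 1 mol B as basis and let X be its fractional conversion, so ξ = X.
Moles: n_B = 1 − X; n_A = 1 − X; n_D = X; n_I = 3.13 (inert).
n_T = Σnᵢ = 5.13 − X.
y_i = n_i/n_T, p_i = y_i·P. Kp = p_D / (p_B p_A).
This yields a degree-2 equation in X; solving on (0,1), X = 0.537.

X = 0.537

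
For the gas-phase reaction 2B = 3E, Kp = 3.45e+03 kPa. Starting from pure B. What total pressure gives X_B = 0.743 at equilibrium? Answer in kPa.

Take 1 mol B as basis and let X be its fractional conversion, so ξ = 0.5X.
Moles: n_B = 1 − X; n_E = 1.5X.
n_T = Σnᵢ = 1 + 0.5X.
Kp = p_E^3 / (p_B^2) with p_i = (n_i/n_T)·P.
At X = 0.743: the mole-fraction product g(X) = Π y_i^ν_i = 15.28. Since Kp = g(X)·P^{1}, P = (Kp/g)^(1/1) = (3.45e+03/15.28)^(1/1) = 226 kPa.

P = 226 kPa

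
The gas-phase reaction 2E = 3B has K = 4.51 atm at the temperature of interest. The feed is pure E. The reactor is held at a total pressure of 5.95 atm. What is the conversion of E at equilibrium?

X = 0.441

Take 1 mol E as basis and let X be its fractional conversion, so ξ = 0.5X.
Species balance: n_E = 1 − X; n_B = 1.5X.
n_T = Σnᵢ = 1 + 0.5X.
With p_i = (n_i/n_T)P, K = p_B^3 / (p_E^2).
Equating to 4.51 atm and solving on 0 < X < 1: X = 0.441.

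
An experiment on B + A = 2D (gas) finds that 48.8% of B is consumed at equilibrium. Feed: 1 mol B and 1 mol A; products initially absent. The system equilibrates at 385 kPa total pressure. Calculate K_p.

Basis: 1 mol B initially; let X = conversion of B. Extent ξ = X.
Moles: n_B = 1 − X; n_A = 1 − X; n_D = 2X.
Since Δν = 0, n_T = 2 throughout.
At X = 0.488: n_B = 0.512, n_A = 0.512, n_D = 0.976, n_T = 2.
p_i = (n_i/n_T)·P. K_p = p_D^2 / (p_B p_A) = 3.63.

K_p = 3.63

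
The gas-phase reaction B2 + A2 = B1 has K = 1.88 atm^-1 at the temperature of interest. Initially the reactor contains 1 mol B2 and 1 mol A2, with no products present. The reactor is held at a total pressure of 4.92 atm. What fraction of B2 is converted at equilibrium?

Basis: 1 mol B2 initially; let X = conversion of B2. Extent ξ = X.
Mole table: n_B2 = 1 − X; n_A2 = 1 − X; n_B1 = X.
Total moles n_T = 2 − X.
y_i = n_i/n_T, p_i = y_i·P. K = p_B1 / (p_B2 p_A2).
This yields a degree-2 equation in X; solving on (0,1), X = 0.688.

X = 0.688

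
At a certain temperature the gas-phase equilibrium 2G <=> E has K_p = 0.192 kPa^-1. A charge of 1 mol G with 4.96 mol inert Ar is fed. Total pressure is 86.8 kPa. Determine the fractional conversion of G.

X = 0.665

Take 1 mol G as basis and let X be its fractional conversion, so ξ = 0.5X.
Species balance: n_G = 1 − X; n_E = 0.5X; n_I = 4.96 (inert).
Summing: n_T = 5.96 − 0.5X.
Mole fractions y_i = n_i/n_T; K_p = p_E / (p_G^2) with p_i = y_i·P.
Substituting and setting equal to 0.192 kPa^-1 gives a polynomial in X; the root in (0,1) is X = 0.665.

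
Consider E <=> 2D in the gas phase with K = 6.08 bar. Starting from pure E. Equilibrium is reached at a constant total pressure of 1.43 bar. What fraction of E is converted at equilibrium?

X = 0.718

Let X = conversion of E (basis 1 mol E); extent of reaction ξ = X.
Species balance: n_E = 1 − X; n_D = 2X.
Summing: n_T = 1 + X.
y_i = n_i/n_T, p_i = y_i·P. K = p_D^2 / (p_E).
Setting this equal to 6.08 bar and taking the physical root (0 < X < 1) gives X = 0.718.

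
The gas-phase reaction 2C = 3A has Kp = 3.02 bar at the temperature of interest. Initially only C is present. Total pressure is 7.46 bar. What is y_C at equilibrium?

Let X = conversion of C (basis 1 mol C); extent of reaction ξ = 0.5X.
Moles: n_C = 1 − X; n_A = 1.5X.
Total moles n_T = 1 + 0.5X.
y_i = n_i/n_T, p_i = y_i·P. Kp = p_A^3 / (p_C^2).
Setting this equal to 3.02 bar and taking the physical root (0 < X < 1) gives X = 0.380.
Then n_C = 0.62, n_T = 1.19, so y_C = 0.521.

y_C = 0.521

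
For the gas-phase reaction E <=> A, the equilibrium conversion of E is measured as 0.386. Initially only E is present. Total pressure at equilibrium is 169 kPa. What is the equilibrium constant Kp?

Take 1 mol E as basis and let X be its fractional conversion, so ξ = X.
Moles: n_E = 1 − X; n_A = X.
n_T stays at 1 (no change in mole number).
At X = 0.386: n_E = 0.614, n_A = 0.386, n_T = 1.
p_i = (n_i/n_T)·P. Kp = p_A / (p_E) = 0.629.

Kp = 0.629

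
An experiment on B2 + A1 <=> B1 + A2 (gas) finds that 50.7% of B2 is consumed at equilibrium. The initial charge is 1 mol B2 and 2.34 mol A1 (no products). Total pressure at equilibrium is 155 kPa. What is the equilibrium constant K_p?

K_p = 0.284

Basis: 1 mol B2 initially; let X = conversion of B2. Extent ξ = X.
Species balance: n_B2 = 1 − X; n_A1 = 2.34 − X; n_B1 = X; n_A2 = X.
Total moles n_T = 3.34 (Δν = 0, constant).
At X = 0.507: n_B2 = 0.493, n_A1 = 1.83, n_B1 = 0.507, n_A2 = 0.507, n_T = 3.34.
p_i = (n_i/n_T)·P. K_p = p_B1 p_A2 / (p_B2 p_A1) = 0.284.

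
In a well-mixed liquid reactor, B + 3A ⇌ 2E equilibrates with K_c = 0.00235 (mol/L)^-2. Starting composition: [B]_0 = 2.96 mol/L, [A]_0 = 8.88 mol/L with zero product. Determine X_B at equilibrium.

Let X = conversion of B; extent ξ = 2.96·X mol/L.
Concentrations: [B] = 2.96 − 2.96X; [A] = 8.88 − 8.88X; [E] = 5.92X.
K_c = [E]^2 / ([B] [A]^3).
Solving K_c = 0.00235 for X ∈ (0,1): X = 0.224.

X = 0.224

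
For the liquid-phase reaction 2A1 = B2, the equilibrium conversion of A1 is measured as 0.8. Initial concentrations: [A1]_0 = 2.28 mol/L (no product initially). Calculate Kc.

Kc = 4.39 L/mol

Let X = conversion of A1.
Concentrations: [A1] = 2.28 − 2.28X; [B2] = 1.14X.
At X = 0.8: [A1] = 0.456, [B2] = 0.912.
Kc = [B2] / ([A1]^2) = 4.39 L/mol.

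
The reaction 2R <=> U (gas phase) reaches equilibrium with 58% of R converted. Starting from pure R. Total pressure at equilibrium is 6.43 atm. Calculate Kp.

Let X = conversion of R (basis 1 mol R); extent of reaction ξ = 0.5X.
At extent ξ: n_R = 1 − X; n_U = 0.5X.
n_T = Σnᵢ = 1 − 0.5X.
At X = 0.58: n_R = 0.42, n_U = 0.29, n_T = 0.71.
p_i = (n_i/n_T)·P. Kp = p_U / (p_R^2) = 0.182 atm^-1.

Kp = 0.182 atm^-1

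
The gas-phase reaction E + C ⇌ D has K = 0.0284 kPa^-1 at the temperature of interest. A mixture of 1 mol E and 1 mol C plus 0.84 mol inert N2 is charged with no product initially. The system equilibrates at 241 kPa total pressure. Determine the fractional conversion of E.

Let X = conversion of E (basis 1 mol E); extent of reaction ξ = X.
Species balance: n_E = 1 − X; n_C = 1 − X; n_D = X; n_I = 0.84 (inert).
Summing: n_T = 2.84 − X.
With p_i = (n_i/n_T)P, K = p_D / (p_E p_C).
This yields a degree-2 equation in X; solving on (0,1), X = 0.566.

X = 0.566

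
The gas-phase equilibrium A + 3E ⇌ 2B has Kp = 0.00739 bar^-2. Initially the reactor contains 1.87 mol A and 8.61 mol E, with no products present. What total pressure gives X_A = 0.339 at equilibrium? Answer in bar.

P = 7.03 bar

Let X = conversion of A (basis 1.87 mol A); extent of reaction ξ = 1.87X.
Mole table: n_A = 1.87 − 1.87X; n_E = 8.61 − 5.61X; n_B = 3.74X.
Summing: n_T = 10.5 − 3.74X.
Kp = p_B^2 / (p_A p_E^3) with p_i = (n_i/n_T)·P.
At X = 0.339: the mole-fraction product g(X) = Π y_i^ν_i = 0.3656. Since Kp = g(X)·P^{-2}, P = (g/Kp)^(1/2) = (0.3656/0.00739)^(1/2) = 7.03 bar.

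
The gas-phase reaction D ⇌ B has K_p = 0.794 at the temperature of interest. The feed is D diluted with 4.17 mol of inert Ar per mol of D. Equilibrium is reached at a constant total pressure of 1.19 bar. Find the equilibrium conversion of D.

X = 0.443

Basis: 1 mol D initially; let X = conversion of D. Extent ξ = X.
Mole table: n_D = 1 − X; n_B = X; n_I = 4.17 (inert).
Since Δν = 0, n_T = 5.17 throughout.
Mole fractions y_i = n_i/n_T; K_p = p_B / (p_D) with p_i = y_i·P.
This yields a degree-1 equation in X; solving on (0,1), X = 0.443.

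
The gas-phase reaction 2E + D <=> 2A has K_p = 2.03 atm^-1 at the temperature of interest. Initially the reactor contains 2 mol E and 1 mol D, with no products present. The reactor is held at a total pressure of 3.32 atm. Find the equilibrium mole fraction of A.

Let X = conversion of E (basis 2 mol E); extent of reaction ξ = X.
Species balance: n_E = 2 − 2X; n_D = 1 − X; n_A = 2X.
Total moles n_T = 3 − X.
Mole fractions y_i = n_i/n_T; K_p = p_A^2 / (p_E^2 p_D) with p_i = y_i·P.
Equating to 2.03 atm^-1 and solving on 0 < X < 1: X = 0.531.
Then n_A = 1.06, n_T = 2.47, so y_A = 0.430.

y_A = 0.430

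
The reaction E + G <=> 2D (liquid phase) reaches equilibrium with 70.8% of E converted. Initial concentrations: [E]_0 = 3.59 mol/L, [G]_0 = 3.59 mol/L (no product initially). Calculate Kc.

Let X = conversion of E.
Concentrations: [E] = 3.59 − 3.59X; [G] = 3.59 − 3.59X; [D] = 7.18X.
At X = 0.708: [E] = 1.05, [G] = 1.05, [D] = 5.08.
Kc = [D]^2 / ([E] [G]) = 23.5.

Kc = 23.5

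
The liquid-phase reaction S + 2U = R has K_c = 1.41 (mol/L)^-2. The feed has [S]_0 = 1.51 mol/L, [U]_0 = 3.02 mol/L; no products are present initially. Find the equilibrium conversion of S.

Let X = conversion of S; extent ξ = 1.51·X mol/L.
Concentrations: [S] = 1.51 − 1.51X; [U] = 3.02 − 3.02X; [R] = 1.51X.
K_c = [R] / ([S] [U]^2).
This equals 1.41 at X = 0.633 (the root in 0 < X < 1).

X = 0.633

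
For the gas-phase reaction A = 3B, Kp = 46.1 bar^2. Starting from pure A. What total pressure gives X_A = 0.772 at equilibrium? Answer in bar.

P = 2.34 bar

Let X = conversion of A (basis 1 mol A); extent of reaction ξ = X.
Species balance: n_A = 1 − X; n_B = 3X.
Summing: n_T = 1 + 2X.
Kp = p_B^3 / (p_A) with p_i = (n_i/n_T)·P.
At X = 0.772: the mole-fraction product g(X) = Π y_i^ν_i = 8.419. Since Kp = g(X)·P^{2}, P = (Kp/g)^(1/2) = (46.1/8.419)^(1/2) = 2.34 bar.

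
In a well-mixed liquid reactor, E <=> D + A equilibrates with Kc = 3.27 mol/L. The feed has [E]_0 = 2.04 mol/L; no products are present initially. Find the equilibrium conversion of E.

Let X = conversion of E; extent ξ = 2.04·X mol/L.
Concentrations: [E] = 2.04 − 2.04X; [D] = 2.04X; [A] = 2.04X.
Kc = [D] [A] / ([E]).
Solving Kc = 3.27 for X ∈ (0,1): X = 0.697.

X = 0.697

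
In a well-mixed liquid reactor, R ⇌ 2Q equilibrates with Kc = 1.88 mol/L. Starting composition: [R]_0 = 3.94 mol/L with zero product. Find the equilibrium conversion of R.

Let X = conversion of R; extent ξ = 3.94·X mol/L.
Concentrations: [R] = 3.94 − 3.94X; [Q] = 7.88X.
Kc = [Q]^2 / ([R]).
Setting equal to 1.88 and solving for X on (0,1) gives X = 0.291.

X = 0.291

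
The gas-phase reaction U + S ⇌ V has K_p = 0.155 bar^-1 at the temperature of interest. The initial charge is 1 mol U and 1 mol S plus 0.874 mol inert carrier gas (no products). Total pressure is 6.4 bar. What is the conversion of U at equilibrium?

X = 0.225

Take 1 mol U as basis and let X be its fractional conversion, so ξ = X.
Mole table: n_U = 1 − X; n_S = 1 − X; n_V = X; n_I = 0.874 (inert).
n_T = Σnᵢ = 2.87 − X.
With p_i = (n_i/n_T)P, K_p = p_V / (p_U p_S).
Setting this equal to 0.155 bar^-1 and taking the physical root (0 < X < 1) gives X = 0.225.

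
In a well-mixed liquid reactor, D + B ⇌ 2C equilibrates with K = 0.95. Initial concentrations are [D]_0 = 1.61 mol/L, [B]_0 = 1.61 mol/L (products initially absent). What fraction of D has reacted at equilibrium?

X = 0.328

Let X = conversion of D; extent ξ = 1.61·X mol/L.
Concentrations: [D] = 1.61 − 1.61X; [B] = 1.61 − 1.61X; [C] = 3.22X.
K = [C]^2 / ([D] [B]).
Equating to 0.95: the physical root is X = 0.328.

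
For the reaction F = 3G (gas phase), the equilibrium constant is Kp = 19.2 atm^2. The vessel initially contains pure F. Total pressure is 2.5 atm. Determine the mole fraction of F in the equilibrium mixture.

Let X = conversion of F (basis 1 mol F); extent of reaction ξ = X.
Mole table: n_F = 1 − X; n_G = 3X.
n_T = Σnᵢ = 1 + 2X.
y_i = n_i/n_T, p_i = y_i·P. Kp = p_G^3 / (p_F).
Equating to 19.2 atm^2 and solving on 0 < X < 1: X = 0.603.
Then n_F = 0.397, n_T = 2.21, so y_F = 0.180.

y_F = 0.180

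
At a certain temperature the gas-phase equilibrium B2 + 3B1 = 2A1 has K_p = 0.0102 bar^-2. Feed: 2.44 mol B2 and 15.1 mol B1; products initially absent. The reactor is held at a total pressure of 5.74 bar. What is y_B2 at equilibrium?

Take 2.44 mol B2 as basis and let X be its fractional conversion, so ξ = 2.44X.
Moles: n_B2 = 2.44 − 2.44X; n_B1 = 15.1 − 7.32X; n_A1 = 4.88X.
n_T = Σnᵢ = 17.5 − 4.88X.
y_i = n_i/n_T, p_i = y_i·P. K_p = p_A1^2 / (p_B2 p_B1^3).
Equating to 0.0102 bar^-2 and solving on 0 < X < 1: X = 0.395.
Then n_B2 = 1.48, n_T = 15.6, so y_B2 = 0.095.

y_B2 = 0.095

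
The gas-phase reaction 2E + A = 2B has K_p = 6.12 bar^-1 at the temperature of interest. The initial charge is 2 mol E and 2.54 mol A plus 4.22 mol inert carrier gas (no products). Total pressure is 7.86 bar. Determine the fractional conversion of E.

X = 0.766

Let X = conversion of E (basis 2 mol E); extent of reaction ξ = X.
Moles: n_E = 2 − 2X; n_A = 2.54 − X; n_B = 2X; n_I = 4.22 (inert).
n_T = Σnᵢ = 8.76 − X.
With p_i = (n_i/n_T)P, K_p = p_B^2 / (p_E^2 p_A).
Equating to 6.12 bar^-1 and solving on 0 < X < 1: X = 0.766.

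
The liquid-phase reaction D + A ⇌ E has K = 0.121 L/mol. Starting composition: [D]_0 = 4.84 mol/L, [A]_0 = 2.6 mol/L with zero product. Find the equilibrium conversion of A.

X = 0.326

Let X = conversion of A; extent ξ = 2.6·X mol/L.
Concentrations: [D] = 4.84 − 2.6X; [A] = 2.6 − 2.6X; [E] = 2.6X.
K = [E] / ([D] [A]).
Setting equal to 0.121 and solving for X on (0,1) gives X = 0.326.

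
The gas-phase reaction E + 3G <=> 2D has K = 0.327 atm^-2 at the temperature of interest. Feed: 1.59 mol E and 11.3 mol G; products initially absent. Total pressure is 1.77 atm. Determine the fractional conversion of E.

X = 0.583

Take 1.59 mol E as basis and let X be its fractional conversion, so ξ = 1.59X.
Species balance: n_E = 1.59 − 1.59X; n_G = 11.3 − 4.77X; n_D = 3.18X.
n_T = Σnᵢ = 12.9 − 3.18X.
y_i = n_i/n_T, p_i = y_i·P. K = p_D^2 / (p_E p_G^3).
This yields a degree-4 equation in X; solving on (0,1), X = 0.583.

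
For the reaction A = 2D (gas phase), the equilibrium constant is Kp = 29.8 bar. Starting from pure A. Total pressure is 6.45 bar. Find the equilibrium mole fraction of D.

Take 1 mol A as basis and let X be its fractional conversion, so ξ = X.
Species balance: n_A = 1 − X; n_D = 2X.
Total moles n_T = 1 + X.
With p_i = (n_i/n_T)P, Kp = p_D^2 / (p_A).
Substituting and setting equal to 29.8 bar gives a polynomial in X; the root in (0,1) is X = 0.732.
Then n_D = 1.46, n_T = 1.73, so y_D = 0.845.

y_D = 0.845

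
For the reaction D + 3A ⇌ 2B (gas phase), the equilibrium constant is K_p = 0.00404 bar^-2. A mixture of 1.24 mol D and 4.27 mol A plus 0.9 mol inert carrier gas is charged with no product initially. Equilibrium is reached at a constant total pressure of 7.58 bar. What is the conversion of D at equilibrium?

X = 0.212

Basis: 1.24 mol D initially; let X = conversion of D. Extent ξ = 1.24X.
Moles: n_D = 1.24 − 1.24X; n_A = 4.27 − 3.72X; n_B = 2.48X; n_I = 0.9 (inert).
Summing: n_T = 6.41 − 2.48X.
With p_i = (n_i/n_T)P, K_p = p_B^2 / (p_D p_A^3).
Substituting and setting equal to 0.00404 bar^-2 gives a polynomial in X; the root in (0,1) is X = 0.212.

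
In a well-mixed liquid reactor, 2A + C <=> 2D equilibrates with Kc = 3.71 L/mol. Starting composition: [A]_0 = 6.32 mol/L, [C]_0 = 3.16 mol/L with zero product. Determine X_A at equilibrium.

X = 0.665

Let X = conversion of A; extent ξ = 6.32X/2 mol/L.
Concentrations: [A] = 6.32 − 6.32X; [C] = 3.16 − 3.16X; [D] = 6.32X.
Kc = [D]^2 / ([A]^2 [C]).
Equating to 3.71 L/mol: the physical root is X = 0.665.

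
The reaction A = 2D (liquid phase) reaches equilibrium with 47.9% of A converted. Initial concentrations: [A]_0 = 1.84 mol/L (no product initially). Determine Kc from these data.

Kc = 3.24 mol/L

Let X = conversion of A.
Concentrations: [A] = 1.84 − 1.84X; [D] = 3.68X.
At X = 0.479: [A] = 0.959, [D] = 1.76.
Kc = [D]^2 / ([A]) = 3.24 mol/L.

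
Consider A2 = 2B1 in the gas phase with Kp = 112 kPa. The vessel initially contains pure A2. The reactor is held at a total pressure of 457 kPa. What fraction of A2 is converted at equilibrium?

X = 0.240

Let X = conversion of A2 (basis 1 mol A2); extent of reaction ξ = X.
Species balance: n_A2 = 1 − X; n_B1 = 2X.
n_T = Σnᵢ = 1 + X.
With p_i = (n_i/n_T)P, Kp = p_B1^2 / (p_A2).
Equating to 112 kPa and solving on 0 < X < 1: X = 0.240.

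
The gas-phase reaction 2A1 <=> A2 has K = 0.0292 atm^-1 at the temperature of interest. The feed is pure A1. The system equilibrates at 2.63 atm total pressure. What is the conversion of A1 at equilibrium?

Take 1 mol A1 as basis and let X be its fractional conversion, so ξ = 0.5X.
Moles: n_A1 = 1 − X; n_A2 = 0.5X.
n_T = Σnᵢ = 1 − 0.5X.
Mole fractions y_i = n_i/n_T; K = p_A2 / (p_A1^2) with p_i = y_i·P.
Substituting and setting equal to 0.0292 atm^-1 gives a polynomial in X; the root in (0,1) is X = 0.125.

X = 0.125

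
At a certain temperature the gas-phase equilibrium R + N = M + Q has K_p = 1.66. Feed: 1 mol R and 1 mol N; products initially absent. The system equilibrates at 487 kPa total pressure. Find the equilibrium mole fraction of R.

y_R = 0.218

Take 1 mol R as basis and let X be its fractional conversion, so ξ = X.
Moles: n_R = 1 − X; n_N = 1 − X; n_M = X; n_Q = X.
Since Δν = 0, n_T = 2 throughout.
Mole fractions y_i = n_i/n_T; K_p = p_M p_Q / (p_R p_N) with p_i = y_i·P.
This yields a degree-2 equation in X; solving on (0,1), X = 0.563.
Then n_R = 0.437, n_T = 2, so y_R = 0.218.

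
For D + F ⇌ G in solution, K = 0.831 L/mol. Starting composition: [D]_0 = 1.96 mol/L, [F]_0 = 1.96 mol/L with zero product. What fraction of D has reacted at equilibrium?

Let X = conversion of D; extent ξ = 1.96·X mol/L.
Concentrations: [D] = 1.96 − 1.96X; [F] = 1.96 − 1.96X; [G] = 1.96X.
K = [G] / ([D] [F]).
This equals 0.831 at X = 0.465 (the root in 0 < X < 1).

X = 0.465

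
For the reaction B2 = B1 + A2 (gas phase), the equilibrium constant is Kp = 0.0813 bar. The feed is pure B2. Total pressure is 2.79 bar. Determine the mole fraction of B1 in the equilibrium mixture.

y_B1 = 0.144

Take 1 mol B2 as basis and let X be its fractional conversion, so ξ = X.
Mole table: n_B2 = 1 − X; n_B1 = X; n_A2 = X.
Total moles n_T = 1 + X.
With p_i = (n_i/n_T)P, Kp = p_B1 p_A2 / (p_B2).
Substituting and setting equal to 0.0813 bar gives a polynomial in X; the root in (0,1) is X = 0.168.
Then n_B1 = 0.168, n_T = 1.17, so y_B1 = 0.144.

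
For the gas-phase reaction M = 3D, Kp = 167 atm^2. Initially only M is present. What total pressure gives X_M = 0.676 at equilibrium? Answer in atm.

Take 1 mol M as basis and let X be its fractional conversion, so ξ = X.
Moles: n_M = 1 − X; n_D = 3X.
n_T = Σnᵢ = 1 + 2X.
Kp = p_D^3 / (p_M) with p_i = (n_i/n_T)·P.
At X = 0.676: the mole-fraction product g(X) = Π y_i^ν_i = 4.654. Since Kp = g(X)·P^{2}, P = (Kp/g)^(1/2) = (167/4.654)^(1/2) = 5.99 atm.

P = 5.99 atm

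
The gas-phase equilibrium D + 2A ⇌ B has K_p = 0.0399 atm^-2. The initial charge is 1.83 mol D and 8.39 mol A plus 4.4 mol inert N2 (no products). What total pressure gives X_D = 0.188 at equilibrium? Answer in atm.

P = 4.36 atm

Let X = conversion of D (basis 1.83 mol D); extent of reaction ξ = 1.83X.
At extent ξ: n_D = 1.83 − 1.83X; n_A = 8.39 − 3.66X; n_B = 1.83X; n_I = 4.4 (inert).
n_T = Σnᵢ = 14.6 − 3.66X.
K_p = p_B / (p_D p_A^2) with p_i = (n_i/n_T)·P.
At X = 0.188: the mole-fraction product g(X) = Π y_i^ν_i = 0.7576. Since K_p = g(X)·P^{-2}, P = (g/K_p)^(1/2) = (0.7576/0.0399)^(1/2) = 4.36 atm.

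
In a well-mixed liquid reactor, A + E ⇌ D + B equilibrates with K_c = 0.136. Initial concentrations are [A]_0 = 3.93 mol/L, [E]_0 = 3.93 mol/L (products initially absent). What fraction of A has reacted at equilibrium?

Let X = conversion of A; extent ξ = 3.93·X mol/L.
Concentrations: [A] = 3.93 − 3.93X; [E] = 3.93 − 3.93X; [D] = 3.93X; [B] = 3.93X.
K_c = [D] [B] / ([A] [E]).
This equals 0.136 at X = 0.269 (the root in 0 < X < 1).

X = 0.269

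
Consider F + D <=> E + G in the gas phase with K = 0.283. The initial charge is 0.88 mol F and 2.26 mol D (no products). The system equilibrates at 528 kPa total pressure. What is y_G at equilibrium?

Let X = conversion of F (basis 0.88 mol F); extent of reaction ξ = 0.88X.
Mole table: n_F = 0.88 − 0.88X; n_D = 2.26 − 0.88X; n_E = 0.88X; n_G = 0.88X.
Since Δν = 0, n_T = 3.14 throughout.
Mole fractions y_i = n_i/n_T; K = p_E p_G / (p_F p_D) with p_i = y_i·P.
This yields a degree-2 equation in X; solving on (0,1), X = 0.524.
Then n_G = 0.462, n_T = 3.14, so y_G = 0.147.

y_G = 0.147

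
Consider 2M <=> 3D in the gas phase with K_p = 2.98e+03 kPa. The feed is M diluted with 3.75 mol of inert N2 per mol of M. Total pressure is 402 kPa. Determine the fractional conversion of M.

X = 0.791

Let X = conversion of M (basis 1 mol M); extent of reaction ξ = 0.5X.
Mole table: n_M = 1 − X; n_D = 1.5X; n_I = 3.75 (inert).
Total moles n_T = 4.75 + 0.5X.
Mole fractions y_i = n_i/n_T; K_p = p_D^3 / (p_M^2) with p_i = y_i·P.
Equating to 2.98e+03 kPa and solving on 0 < X < 1: X = 0.791.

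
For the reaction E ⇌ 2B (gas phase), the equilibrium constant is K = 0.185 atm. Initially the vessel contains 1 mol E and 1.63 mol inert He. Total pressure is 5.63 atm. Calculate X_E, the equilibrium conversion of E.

X = 0.140

Take 1 mol E as basis and let X be its fractional conversion, so ξ = X.
Mole table: n_E = 1 − X; n_B = 2X; n_I = 1.63 (inert).
n_T = Σnᵢ = 2.63 + X.
Mole fractions y_i = n_i/n_T; K = p_B^2 / (p_E) with p_i = y_i·P.
This yields a degree-2 equation in X; solving on (0,1), X = 0.140.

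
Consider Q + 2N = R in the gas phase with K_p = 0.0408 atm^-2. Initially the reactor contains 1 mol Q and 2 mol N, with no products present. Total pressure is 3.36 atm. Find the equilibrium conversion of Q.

X = 0.154

Take 1 mol Q as basis and let X be its fractional conversion, so ξ = X.
Moles: n_Q = 1 − X; n_N = 2 − 2X; n_R = X.
Summing: n_T = 3 − 2X.
y_i = n_i/n_T, p_i = y_i·P. K_p = p_R / (p_Q p_N^2).
This yields a degree-3 equation in X; solving on (0,1), X = 0.154.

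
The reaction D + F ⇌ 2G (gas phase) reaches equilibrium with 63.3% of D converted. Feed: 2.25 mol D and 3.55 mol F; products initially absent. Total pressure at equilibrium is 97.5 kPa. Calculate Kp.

Basis: 2.25 mol D initially; let X = conversion of D. Extent ξ = 2.25X.
Species balance: n_D = 2.25 − 2.25X; n_F = 3.55 − 2.25X; n_G = 4.5X.
n_T stays at 5.8 (no change in mole number).
At X = 0.633: n_D = 0.826, n_F = 2.13, n_G = 2.85, n_T = 5.8.
p_i = (n_i/n_T)·P. Kp = p_G^2 / (p_D p_F) = 4.62.

Kp = 4.62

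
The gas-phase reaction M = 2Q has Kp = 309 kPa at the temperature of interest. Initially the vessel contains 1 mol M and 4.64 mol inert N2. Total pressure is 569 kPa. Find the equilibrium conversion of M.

Basis: 1 mol M initially; let X = conversion of M. Extent ξ = X.
Species balance: n_M = 1 − X; n_Q = 2X; n_I = 4.64 (inert).
n_T = Σnᵢ = 5.64 + X.
With p_i = (n_i/n_T)P, Kp = p_Q^2 / (p_M).
Setting this equal to 309 kPa and taking the physical root (0 < X < 1) gives X = 0.589.

X = 0.589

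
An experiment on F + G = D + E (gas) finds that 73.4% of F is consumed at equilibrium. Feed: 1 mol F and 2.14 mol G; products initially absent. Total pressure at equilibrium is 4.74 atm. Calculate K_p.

K_p = 1.44

Basis: 1 mol F initially; let X = conversion of F. Extent ξ = X.
Species balance: n_F = 1 − X; n_G = 2.14 − X; n_D = X; n_E = X.
Since Δν = 0, n_T = 3.14 throughout.
At X = 0.734: n_F = 0.266, n_G = 1.41, n_D = 0.734, n_E = 0.734, n_T = 3.14.
p_i = (n_i/n_T)·P. K_p = p_D p_E / (p_F p_G) = 1.44.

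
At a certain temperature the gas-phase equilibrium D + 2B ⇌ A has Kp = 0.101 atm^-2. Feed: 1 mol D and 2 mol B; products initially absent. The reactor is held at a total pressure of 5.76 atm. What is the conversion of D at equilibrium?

Basis: 1 mol D initially; let X = conversion of D. Extent ξ = X.
Moles: n_D = 1 − X; n_B = 2 − 2X; n_A = X.
Summing: n_T = 3 − 2X.
Mole fractions y_i = n_i/n_T; Kp = p_A / (p_D p_B^2) with p_i = y_i·P.
Equating to 0.101 atm^-2 and solving on 0 < X < 1: X = 0.470.

X = 0.470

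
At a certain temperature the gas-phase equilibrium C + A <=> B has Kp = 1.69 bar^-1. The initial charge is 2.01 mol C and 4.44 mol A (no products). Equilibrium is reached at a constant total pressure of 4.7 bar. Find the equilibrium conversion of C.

Take 2.01 mol C as basis and let X be its fractional conversion, so ξ = 2.01X.
At extent ξ: n_C = 2.01 − 2.01X; n_A = 4.44 − 2.01X; n_B = 2.01X.
Total moles n_T = 6.45 − 2.01X.
With p_i = (n_i/n_T)P, Kp = p_B / (p_C p_A).
Setting this equal to 1.69 bar^-1 and taking the physical root (0 < X < 1) gives X = 0.822.

X = 0.822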